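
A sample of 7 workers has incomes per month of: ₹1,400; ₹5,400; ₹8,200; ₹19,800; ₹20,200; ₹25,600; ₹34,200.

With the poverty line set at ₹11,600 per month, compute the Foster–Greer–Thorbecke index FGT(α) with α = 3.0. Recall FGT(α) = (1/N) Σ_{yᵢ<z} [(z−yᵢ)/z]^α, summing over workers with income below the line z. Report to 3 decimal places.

0.123

Below z: ₹1,400, ₹5,400, ₹8,200 (q = 3 of N = 7).
Normalized shortfalls: (11600−1400)/11600 = 0.8793; (11600−5400)/11600 = 0.5345; (11600−8200)/11600 = 0.2931.
Raised to α = 3.0: 0.67987; 0.15269; 0.02518.
Sum = 0.857738; FGT(3.0) = 0.857738 / 7 = 0.123.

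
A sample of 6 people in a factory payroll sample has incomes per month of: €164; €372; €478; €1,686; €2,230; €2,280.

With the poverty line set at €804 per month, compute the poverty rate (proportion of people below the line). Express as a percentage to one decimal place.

50.0%

3 of the 6 people have income below €804.
H = 3/6 = 50.0%.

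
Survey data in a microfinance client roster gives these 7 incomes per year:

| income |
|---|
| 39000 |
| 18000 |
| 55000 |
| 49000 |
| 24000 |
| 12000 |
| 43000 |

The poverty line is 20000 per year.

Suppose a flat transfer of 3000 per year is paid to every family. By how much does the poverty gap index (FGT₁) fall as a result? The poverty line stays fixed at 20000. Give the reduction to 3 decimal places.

Before: below the line — 12000, 18000; poverty gap index (FGT₁) = 0.07143.
After the 3000 transfer: below the line — 15000; poverty gap index (FGT₁) = 0.03571.
Reduction = 0.07143 − 0.03571 = 0.036.

0.036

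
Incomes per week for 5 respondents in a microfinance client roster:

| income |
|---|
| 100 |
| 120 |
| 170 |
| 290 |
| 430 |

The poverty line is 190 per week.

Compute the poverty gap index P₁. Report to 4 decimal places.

0.1895

Poor units: 100, 120, 170 (q = 3 of N = 5).
Relative gaps: (190−100)/190 = 0.4737; (190−120)/190 = 0.3684; (190−170)/190 = 0.1053.
Sum of shortfalls = 0.947368; P₁ averages over all N: 0.947368 / 5 = 0.1895.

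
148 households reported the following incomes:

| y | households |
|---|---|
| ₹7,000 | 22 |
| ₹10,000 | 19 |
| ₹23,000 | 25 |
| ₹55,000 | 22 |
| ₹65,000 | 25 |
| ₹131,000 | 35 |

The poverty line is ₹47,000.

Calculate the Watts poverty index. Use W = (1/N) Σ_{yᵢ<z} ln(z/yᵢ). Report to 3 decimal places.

0.602

Below the line: 22×₹7,000, 19×₹10,000, 25×₹23,000 (q = 66 of N = 148).
ln(z/y) terms: ln(47000/7000) = 1.9042 (×22); ln(47000/10000) = 1.5476 (×19); ln(47000/23000) = 0.7147 (×25).
W = 89.163246 / 148 = 0.602.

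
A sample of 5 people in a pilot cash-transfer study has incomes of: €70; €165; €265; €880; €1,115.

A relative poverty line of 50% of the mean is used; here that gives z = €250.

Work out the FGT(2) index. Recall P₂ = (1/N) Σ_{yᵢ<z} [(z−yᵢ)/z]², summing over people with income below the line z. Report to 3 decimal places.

0.127

Incomes under z: €70, €165 (q = 2 of N = 5).
Relative gaps: (250−70)/250 = 0.7200; (250−165)/250 = 0.3400.
Squared: 0.5184; 0.1156.
Sum = 0.634000; P₂ = 0.634000 / 5 = 0.127.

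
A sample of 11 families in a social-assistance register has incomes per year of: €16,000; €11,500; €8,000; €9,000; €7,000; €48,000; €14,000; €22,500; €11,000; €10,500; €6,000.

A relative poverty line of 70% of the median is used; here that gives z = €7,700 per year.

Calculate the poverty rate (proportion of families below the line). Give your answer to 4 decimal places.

2 of the 11 families have income below €7,700.
H = 2/11 = 0.1818.

0.1818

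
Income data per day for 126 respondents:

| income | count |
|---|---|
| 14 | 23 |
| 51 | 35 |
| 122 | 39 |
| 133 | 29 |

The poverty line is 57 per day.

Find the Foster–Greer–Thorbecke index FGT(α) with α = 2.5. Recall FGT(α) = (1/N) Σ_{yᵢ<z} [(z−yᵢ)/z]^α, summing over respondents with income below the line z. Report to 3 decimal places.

0.091

Poor units: 23×14, 35×51 (q = 58 of N = 126).
Relative gaps: (57−14)/57 = 0.7544 (×23); (57−51)/57 = 0.1053 (×35).
Raised to α = 2.5: 0.49429 (×23); 0.00359 (×35).
Sum = 11.494550; FGT(2.5) = 11.494550 / 126 = 0.091.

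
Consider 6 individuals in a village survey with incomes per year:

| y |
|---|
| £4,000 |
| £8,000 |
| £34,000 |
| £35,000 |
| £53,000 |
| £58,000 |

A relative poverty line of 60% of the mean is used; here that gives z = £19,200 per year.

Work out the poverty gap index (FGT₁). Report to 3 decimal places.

Poor units: £4,000, £8,000 (q = 2 of N = 6).
Gap ratios (z−y)/z: (19200−4000)/19200 = 0.7917; (19200−8000)/19200 = 0.5833.
Sum of shortfalls = 1.375000; P₁ averages over all N: 1.375000 / 6 = 0.229.

0.229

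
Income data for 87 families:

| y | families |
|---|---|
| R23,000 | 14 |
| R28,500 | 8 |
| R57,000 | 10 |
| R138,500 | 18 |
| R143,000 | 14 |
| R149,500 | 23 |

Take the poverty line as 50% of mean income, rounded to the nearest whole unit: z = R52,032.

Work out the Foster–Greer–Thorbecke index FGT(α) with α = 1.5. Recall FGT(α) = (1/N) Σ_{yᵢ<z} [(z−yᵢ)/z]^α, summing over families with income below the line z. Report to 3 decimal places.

0.095

Below the line: 14×R23,000, 8×R28,500 (q = 22 of N = 87).
Normalized shortfalls: (52032−23000)/52032 = 0.5580 (×14); (52032−28500)/52032 = 0.4523 (×8).
Raised to α = 1.5: 0.41678 (×14); 0.30415 (×8).
Sum = 8.268127; FGT(1.5) = 8.268127 / 87 = 0.095.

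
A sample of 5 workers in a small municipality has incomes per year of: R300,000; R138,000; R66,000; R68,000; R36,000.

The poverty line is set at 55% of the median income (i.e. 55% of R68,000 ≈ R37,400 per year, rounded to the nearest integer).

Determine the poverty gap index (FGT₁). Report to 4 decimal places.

0.0075

Below the line: R36,000 (q = 1 of N = 5).
Normalized shortfalls: (37400−36000)/37400 = 0.0374.
Sum of shortfalls = 0.037433; P₁ averages over all N: 0.037433 / 5 = 0.0075.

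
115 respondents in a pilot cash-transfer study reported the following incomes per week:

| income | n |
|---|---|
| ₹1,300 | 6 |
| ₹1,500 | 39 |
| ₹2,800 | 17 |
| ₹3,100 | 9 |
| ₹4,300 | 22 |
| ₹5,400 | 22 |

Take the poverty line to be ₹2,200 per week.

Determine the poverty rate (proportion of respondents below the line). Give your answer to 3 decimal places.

45 of the 115 respondents have income below ₹2,200.
H = 45/115 = 0.391.

0.391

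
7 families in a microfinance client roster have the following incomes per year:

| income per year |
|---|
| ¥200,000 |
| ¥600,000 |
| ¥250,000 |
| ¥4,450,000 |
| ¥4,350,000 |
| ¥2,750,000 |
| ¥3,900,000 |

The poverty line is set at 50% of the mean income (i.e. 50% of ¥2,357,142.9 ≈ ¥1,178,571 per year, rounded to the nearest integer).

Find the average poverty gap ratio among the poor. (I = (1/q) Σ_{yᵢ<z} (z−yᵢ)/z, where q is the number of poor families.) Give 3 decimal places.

Below z: ¥200,000, ¥250,000, ¥600,000 (q = 3 of N = 7).
Relative gaps: 0.8303, 0.7879, 0.4909; sum = 2.109091.
I averages over the q = 3 poor units only: 2.109091 / 3 = 0.703.

0.703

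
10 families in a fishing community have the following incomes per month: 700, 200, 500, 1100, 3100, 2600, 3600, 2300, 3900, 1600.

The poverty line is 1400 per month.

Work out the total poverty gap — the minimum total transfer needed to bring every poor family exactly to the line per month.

Poor units: 200, 500, 700, 1100 (q = 4 of N = 10).
Individual gaps: 1400−200 = 1200; 1400−500 = 900; 1400−700 = 700; 1400−1100 = 300.
Aggregate gap = 3100.

3100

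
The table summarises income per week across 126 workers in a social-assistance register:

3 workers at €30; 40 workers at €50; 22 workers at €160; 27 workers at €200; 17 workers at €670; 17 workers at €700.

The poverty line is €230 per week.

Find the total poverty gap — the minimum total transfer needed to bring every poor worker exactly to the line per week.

€10,150

Below the line: 3×€30, 40×€50, 22×€160, 27×€200 (q = 92 of N = 126).
Individual gaps: 3×(230−30) = 600; 40×(230−50) = 7200; 22×(230−160) = 1540; 27×(230−200) = 810.
Aggregate gap = €10,150.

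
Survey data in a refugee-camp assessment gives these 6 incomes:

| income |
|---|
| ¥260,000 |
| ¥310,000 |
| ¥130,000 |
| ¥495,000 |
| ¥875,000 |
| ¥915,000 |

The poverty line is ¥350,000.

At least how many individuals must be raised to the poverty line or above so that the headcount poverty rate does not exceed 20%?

2

Currently q = 3 of N = 6 are below the line (H = 0.500).
A headcount ratio of at most 20% allows at most ⌊0.20 × 6⌋ = 1 poor individuals.
So at least 3 − 1 = 2 must be lifted.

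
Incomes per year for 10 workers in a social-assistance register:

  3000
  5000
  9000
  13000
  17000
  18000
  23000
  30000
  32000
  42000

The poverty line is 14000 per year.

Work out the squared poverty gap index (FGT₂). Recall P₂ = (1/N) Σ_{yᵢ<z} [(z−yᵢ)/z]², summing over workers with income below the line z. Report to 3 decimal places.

0.116

Below z: 3000, 5000, 9000, 13000 (q = 4 of N = 10).
Relative gaps: (14000−3000)/14000 = 0.7857; (14000−5000)/14000 = 0.6429; (14000−9000)/14000 = 0.3571; (14000−13000)/14000 = 0.0714.
Squared: 0.6173; 0.4133; 0.1276; 0.0051.
Sum = 1.163265; P₂ = 1.163265 / 10 = 0.116.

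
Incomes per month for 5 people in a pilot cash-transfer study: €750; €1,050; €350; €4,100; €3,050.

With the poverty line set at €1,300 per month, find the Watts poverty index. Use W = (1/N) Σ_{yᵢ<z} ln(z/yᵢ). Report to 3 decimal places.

0.415

Poor units: €350, €750, €1,050 (q = 3 of N = 5).
Log gaps: ln(1300/350) = 1.3122; ln(1300/750) = 0.5500; ln(1300/1050) = 0.2136.
W = 2.075807 / 5 = 0.415.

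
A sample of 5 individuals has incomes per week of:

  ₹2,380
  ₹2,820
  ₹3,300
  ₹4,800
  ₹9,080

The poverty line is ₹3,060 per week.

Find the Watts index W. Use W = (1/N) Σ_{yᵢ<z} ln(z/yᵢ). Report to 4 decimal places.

Below the line: ₹2,380, ₹2,820 (q = 2 of N = 5).
ln(z/y) terms: ln(3060/2380) = 0.2513; ln(3060/2820) = 0.0817.
W = 0.332992 / 5 = 0.0666.

0.0666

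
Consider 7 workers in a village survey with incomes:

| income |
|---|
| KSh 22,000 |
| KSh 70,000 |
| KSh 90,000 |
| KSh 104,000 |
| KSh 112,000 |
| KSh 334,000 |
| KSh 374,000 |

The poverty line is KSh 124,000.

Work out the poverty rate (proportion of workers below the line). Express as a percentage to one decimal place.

5 of the 7 workers have income below KSh 124,000.
H = 5/7 = 71.4%.

71.4%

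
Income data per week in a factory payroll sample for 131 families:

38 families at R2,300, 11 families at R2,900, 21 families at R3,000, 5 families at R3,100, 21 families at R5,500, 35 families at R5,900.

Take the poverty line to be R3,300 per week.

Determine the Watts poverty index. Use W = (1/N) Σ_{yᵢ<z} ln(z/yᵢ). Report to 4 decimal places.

Below the line: 38×R2,300, 11×R2,900, 21×R3,000, 5×R3,100 (q = 75 of N = 131).
Log shortfalls: ln(3300/2300) = 0.3610 (×38); ln(3300/2900) = 0.1292 (×11); ln(3300/3000) = 0.0953 (×21); ln(3300/3100) = 0.0625 (×5).
W = 17.453952 / 131 = 0.1332.

0.1332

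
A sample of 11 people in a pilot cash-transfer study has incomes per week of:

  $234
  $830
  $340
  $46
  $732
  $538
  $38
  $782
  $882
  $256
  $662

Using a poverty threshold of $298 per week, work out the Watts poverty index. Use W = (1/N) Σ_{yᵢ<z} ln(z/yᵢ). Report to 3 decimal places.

0.393

Below z: $38, $46, $234, $256 (q = 4 of N = 11).
Log gaps: ln(298/38) = 2.0595; ln(298/46) = 1.8685; ln(298/234) = 0.2418; ln(298/256) = 0.1519.
W = 4.321648 / 11 = 0.393.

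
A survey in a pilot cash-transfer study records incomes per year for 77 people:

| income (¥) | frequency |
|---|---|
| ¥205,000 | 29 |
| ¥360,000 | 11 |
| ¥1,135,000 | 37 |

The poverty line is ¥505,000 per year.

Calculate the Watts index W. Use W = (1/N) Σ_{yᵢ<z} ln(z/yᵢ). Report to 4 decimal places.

0.3879

Incomes under z: 29×¥205,000, 11×¥360,000 (q = 40 of N = 77).
Log shortfalls: ln(505000/205000) = 0.9015 (×29); ln(505000/360000) = 0.3385 (×11).
W = 29.867903 / 77 = 0.3879.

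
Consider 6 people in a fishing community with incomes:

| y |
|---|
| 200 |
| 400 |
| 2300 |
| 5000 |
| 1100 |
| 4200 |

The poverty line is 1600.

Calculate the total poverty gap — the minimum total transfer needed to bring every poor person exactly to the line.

Poor units: 200, 400, 1100 (q = 3 of N = 6).
Individual gaps: 1600−200 = 1400; 1600−400 = 1200; 1600−1100 = 500.
Aggregate gap = 3100.

3100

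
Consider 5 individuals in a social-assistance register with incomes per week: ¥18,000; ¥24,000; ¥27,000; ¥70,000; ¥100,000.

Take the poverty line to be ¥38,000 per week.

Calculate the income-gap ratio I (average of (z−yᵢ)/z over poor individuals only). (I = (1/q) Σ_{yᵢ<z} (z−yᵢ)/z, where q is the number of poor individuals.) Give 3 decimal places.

Below z: ¥18,000, ¥24,000, ¥27,000 (q = 3 of N = 5).
Relative gaps: 0.5263, 0.3684, 0.2895; sum = 1.184211.
The income-gap ratio divides by q (the poor only): 1.184211 / 3 = 0.395.

0.395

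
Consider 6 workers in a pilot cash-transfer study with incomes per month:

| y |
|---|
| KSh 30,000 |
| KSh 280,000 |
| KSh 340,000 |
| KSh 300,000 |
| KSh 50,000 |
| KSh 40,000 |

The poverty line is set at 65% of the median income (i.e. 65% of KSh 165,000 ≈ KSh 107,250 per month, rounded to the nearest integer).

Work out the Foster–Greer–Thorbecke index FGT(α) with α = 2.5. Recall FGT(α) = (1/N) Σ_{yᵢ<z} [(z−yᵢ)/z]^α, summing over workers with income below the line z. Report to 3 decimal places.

0.160

Below the line: KSh 30,000, KSh 40,000, KSh 50,000 (q = 3 of N = 6).
Relative gaps: (107250−30000)/107250 = 0.7203; (107250−40000)/107250 = 0.6270; (107250−50000)/107250 = 0.5338.
Raised to α = 2.5: 0.44030; 0.31134; 0.20818.
Sum = 0.959829; FGT(2.5) = 0.959829 / 6 = 0.160.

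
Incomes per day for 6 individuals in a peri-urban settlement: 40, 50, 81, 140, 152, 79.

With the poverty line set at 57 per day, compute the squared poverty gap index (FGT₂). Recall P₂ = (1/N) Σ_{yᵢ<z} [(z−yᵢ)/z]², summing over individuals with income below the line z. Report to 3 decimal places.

0.017

Below z: 40, 50 (q = 2 of N = 6).
Normalized shortfalls: (57−40)/57 = 0.2982; (57−50)/57 = 0.1228.
Squared: 0.0890; 0.0151.
Sum = 0.104032; P₂ = 0.104032 / 6 = 0.017.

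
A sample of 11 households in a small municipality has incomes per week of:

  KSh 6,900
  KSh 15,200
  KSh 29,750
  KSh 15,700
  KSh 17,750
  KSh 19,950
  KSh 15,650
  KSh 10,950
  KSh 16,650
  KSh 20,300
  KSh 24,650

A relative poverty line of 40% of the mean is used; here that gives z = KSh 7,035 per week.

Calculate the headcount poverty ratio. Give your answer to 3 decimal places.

1 of the 11 households have income below KSh 7,035.
H = 1/11 = 0.091.

0.091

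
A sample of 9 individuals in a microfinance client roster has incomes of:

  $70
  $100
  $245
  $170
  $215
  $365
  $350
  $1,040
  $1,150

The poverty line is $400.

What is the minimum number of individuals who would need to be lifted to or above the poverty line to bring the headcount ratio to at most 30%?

Currently q = 7 of N = 9 are below the line (H = 0.778).
A headcount ratio of at most 30% allows at most ⌊0.30 × 9⌋ = 2 poor individuals.
So at least 7 − 2 = 5 must be lifted.

5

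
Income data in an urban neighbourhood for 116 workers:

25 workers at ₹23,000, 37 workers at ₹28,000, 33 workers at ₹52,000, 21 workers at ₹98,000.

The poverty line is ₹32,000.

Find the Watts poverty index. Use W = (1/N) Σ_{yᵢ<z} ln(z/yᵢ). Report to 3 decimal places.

0.114

Incomes under z: 25×₹23,000, 37×₹28,000 (q = 62 of N = 116).
ln(z/y) terms: ln(32000/23000) = 0.3302 (×25); ln(32000/28000) = 0.1335 (×37).
W = 13.196704 / 116 = 0.114.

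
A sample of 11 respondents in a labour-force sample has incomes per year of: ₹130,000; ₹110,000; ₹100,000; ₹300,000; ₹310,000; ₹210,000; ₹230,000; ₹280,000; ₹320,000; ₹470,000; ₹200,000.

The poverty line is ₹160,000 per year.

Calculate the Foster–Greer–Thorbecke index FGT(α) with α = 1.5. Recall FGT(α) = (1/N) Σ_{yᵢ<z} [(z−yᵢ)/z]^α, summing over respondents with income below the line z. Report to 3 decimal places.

Below the line: ₹100,000, ₹110,000, ₹130,000 (q = 3 of N = 11).
Shortfall ratios: (160000−100000)/160000 = 0.3750; (160000−110000)/160000 = 0.3125; (160000−130000)/160000 = 0.1875.
Raised to α = 1.5: 0.22964; 0.17469; 0.08119.
Sum = 0.485522; FGT(1.5) = 0.485522 / 11 = 0.044.

0.044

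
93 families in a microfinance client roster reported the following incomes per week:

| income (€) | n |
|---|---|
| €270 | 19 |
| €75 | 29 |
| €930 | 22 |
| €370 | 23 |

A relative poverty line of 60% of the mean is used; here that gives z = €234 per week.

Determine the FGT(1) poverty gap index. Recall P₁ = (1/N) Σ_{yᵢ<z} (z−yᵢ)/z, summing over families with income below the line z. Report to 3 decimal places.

Below z: 29×€75 (q = 29 of N = 93).
Normalized shortfalls: (234−75)/234 = 0.6795 (×29).
Σ = 19.705128. Dividing by the full population N = 93 gives P₁ = 0.212.

0.212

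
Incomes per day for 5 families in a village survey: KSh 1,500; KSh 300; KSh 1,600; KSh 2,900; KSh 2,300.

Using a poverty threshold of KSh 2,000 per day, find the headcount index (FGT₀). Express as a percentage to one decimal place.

3 of the 5 families have income below KSh 2,000.
H = 3/5 = 60.0%.

60.0%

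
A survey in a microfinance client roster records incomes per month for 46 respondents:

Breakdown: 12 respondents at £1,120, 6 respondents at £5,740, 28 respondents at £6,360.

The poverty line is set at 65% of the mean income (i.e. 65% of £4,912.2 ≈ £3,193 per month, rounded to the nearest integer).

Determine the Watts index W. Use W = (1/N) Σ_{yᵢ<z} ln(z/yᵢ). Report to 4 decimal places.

Below the line: 12×£1,120 (q = 12 of N = 46).
ln(z/y) terms: ln(3193/1120) = 1.0476 (×12).
W = 12.571587 / 46 = 0.2733.

0.2733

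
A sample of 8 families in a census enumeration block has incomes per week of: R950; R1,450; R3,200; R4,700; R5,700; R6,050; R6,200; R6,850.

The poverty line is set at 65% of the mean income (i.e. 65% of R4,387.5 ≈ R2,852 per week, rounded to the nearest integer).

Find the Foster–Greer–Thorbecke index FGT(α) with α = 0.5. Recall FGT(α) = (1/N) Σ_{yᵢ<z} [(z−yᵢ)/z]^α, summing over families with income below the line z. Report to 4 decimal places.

Poor units: R950, R1,450 (q = 2 of N = 8).
Gap ratios (z−y)/z: (2852−950)/2852 = 0.6669; (2852−1450)/2852 = 0.4916.
Raised to α = 0.5: 0.81664; 0.70113.
Sum = 1.517771; FGT(0.5) = 1.517771 / 8 = 0.1897.

0.1897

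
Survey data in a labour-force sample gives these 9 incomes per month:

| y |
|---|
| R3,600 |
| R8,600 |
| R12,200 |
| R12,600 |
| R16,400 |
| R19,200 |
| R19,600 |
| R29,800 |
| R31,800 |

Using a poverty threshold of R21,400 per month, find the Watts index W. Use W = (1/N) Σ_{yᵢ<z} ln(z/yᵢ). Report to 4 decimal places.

Below z: R3,600, R8,600, R12,200, R12,600, R16,400, R19,200, R19,600 (q = 7 of N = 9).
Log gaps: ln(21400/3600) = 1.7825; ln(21400/8600) = 0.9116; ln(21400/12200) = 0.5620; ln(21400/12600) = 0.5297; ln(21400/16400) = 0.2661; ln(21400/19200) = 0.1085; ln(21400/19600) = 0.0879.
W = 4.248186 / 9 = 0.4720.

0.4720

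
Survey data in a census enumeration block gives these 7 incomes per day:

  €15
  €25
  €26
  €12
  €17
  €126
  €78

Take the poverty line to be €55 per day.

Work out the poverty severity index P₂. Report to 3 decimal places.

0.313

Below the line: €12, €15, €17, €25, €26 (q = 5 of N = 7).
Gap ratios (z−y)/z: (55−12)/55 = 0.7818; (55−15)/55 = 0.7273; (55−17)/55 = 0.6909; (55−25)/55 = 0.5455; (55−26)/55 = 0.5273.
Squared: 0.6112; 0.5289; 0.4774; 0.2975; 0.2780.
Sum = 2.193058; P₂ = 2.193058 / 7 = 0.313.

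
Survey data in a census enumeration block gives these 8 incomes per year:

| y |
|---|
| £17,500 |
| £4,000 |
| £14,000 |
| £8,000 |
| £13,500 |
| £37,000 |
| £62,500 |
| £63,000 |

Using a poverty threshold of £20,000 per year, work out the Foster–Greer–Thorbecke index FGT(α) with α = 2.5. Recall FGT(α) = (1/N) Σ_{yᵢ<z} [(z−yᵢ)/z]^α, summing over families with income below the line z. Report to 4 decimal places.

Incomes under z: £4,000, £8,000, £13,500, £14,000, £17,500 (q = 5 of N = 8).
Gap ratios (z−y)/z: (20000−4000)/20000 = 0.8000; (20000−8000)/20000 = 0.6000; (20000−13500)/20000 = 0.3250; (20000−14000)/20000 = 0.3000; (20000−17500)/20000 = 0.1250.
Raised to α = 2.5: 0.57243; 0.27885; 0.06022; 0.04930; 0.00552.
Sum = 0.966323; FGT(2.5) = 0.966323 / 8 = 0.1208.

0.1208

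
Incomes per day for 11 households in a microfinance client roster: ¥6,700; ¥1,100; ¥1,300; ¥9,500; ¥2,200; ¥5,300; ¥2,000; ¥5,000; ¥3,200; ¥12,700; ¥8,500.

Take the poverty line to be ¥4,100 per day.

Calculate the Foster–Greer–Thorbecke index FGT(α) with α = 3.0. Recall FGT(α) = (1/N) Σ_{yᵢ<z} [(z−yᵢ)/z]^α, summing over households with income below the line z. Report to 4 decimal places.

0.0868

Incomes under z: ¥1,100, ¥1,300, ¥2,000, ¥2,200, ¥3,200 (q = 5 of N = 11).
Shortfall ratios: (4100−1100)/4100 = 0.7317; (4100−1300)/4100 = 0.6829; (4100−2000)/4100 = 0.5122; (4100−2200)/4100 = 0.4634; (4100−3200)/4100 = 0.2195.
Raised to α = 3.0: 0.39175; 0.31851; 0.13437; 0.09952; 0.01058.
Sum = 0.954731; FGT(3.0) = 0.954731 / 11 = 0.0868.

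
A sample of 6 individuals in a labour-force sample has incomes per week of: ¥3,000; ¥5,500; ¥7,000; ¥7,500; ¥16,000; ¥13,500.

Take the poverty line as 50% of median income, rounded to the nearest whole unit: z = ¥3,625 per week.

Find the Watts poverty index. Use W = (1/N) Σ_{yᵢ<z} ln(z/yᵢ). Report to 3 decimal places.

Below the line: ¥3,000 (q = 1 of N = 6).
Log gaps: ln(3625/3000) = 0.1892.
W = 0.189242 / 6 = 0.032.

0.032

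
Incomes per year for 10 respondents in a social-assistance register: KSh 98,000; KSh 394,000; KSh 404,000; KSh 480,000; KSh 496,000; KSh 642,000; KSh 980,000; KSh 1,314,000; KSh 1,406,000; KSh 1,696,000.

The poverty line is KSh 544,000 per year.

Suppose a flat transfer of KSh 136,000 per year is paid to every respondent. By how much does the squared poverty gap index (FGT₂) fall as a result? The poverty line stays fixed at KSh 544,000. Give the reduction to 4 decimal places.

0.0511

Before: below the line — KSh 98,000, KSh 394,000, KSh 404,000, KSh 480,000, KSh 496,000; squared poverty gap index (FGT₂) = 0.083605.
After the KSh 136,000 transfer: below the line — KSh 234,000, KSh 530,000, KSh 540,000; squared poverty gap index (FGT₂) = 0.032545.
Reduction = 0.083605 − 0.032545 = 0.0511.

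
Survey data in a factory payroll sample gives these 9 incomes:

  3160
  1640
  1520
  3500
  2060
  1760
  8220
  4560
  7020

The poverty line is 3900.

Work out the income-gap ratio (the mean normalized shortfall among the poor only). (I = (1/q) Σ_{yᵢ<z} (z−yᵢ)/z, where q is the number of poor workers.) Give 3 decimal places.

0.417

Below the line: 1520, 1640, 1760, 2060, 3160, 3500 (q = 6 of N = 9).
Relative gaps: 0.6103, 0.5795, 0.5487, 0.4718, 0.1897, 0.1026; sum = 2.502564.
The income-gap ratio divides by q (the poor only): 2.502564 / 6 = 0.417.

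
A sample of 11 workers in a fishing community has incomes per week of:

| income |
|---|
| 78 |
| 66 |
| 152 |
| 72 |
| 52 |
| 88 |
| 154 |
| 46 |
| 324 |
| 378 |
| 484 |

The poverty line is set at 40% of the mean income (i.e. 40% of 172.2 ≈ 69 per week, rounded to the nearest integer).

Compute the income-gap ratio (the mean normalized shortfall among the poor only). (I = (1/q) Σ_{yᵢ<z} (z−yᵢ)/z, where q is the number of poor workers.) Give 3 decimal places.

0.208

Below the line: 46, 52, 66 (q = 3 of N = 11).
Relative gaps: 0.3333, 0.2464, 0.0435; sum = 0.623188.
I averages over the q = 3 poor units only: 0.623188 / 3 = 0.208.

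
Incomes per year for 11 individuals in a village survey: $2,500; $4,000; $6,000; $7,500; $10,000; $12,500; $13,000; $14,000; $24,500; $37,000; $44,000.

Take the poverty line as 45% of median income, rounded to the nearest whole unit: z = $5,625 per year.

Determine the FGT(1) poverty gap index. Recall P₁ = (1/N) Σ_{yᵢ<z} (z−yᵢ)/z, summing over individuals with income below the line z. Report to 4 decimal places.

Below z: $2,500, $4,000 (q = 2 of N = 11).
Relative gaps: (5625−2500)/5625 = 0.5556; (5625−4000)/5625 = 0.2889.
Sum of shortfalls = 0.844444; P₁ averages over all N: 0.844444 / 11 = 0.0768.

0.0768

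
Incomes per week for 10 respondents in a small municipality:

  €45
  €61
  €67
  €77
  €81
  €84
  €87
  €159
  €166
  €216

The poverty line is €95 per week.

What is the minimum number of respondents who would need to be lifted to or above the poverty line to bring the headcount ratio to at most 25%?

Currently q = 7 of N = 10 are below the line (H = 0.700).
A headcount ratio of at most 25% allows at most ⌊0.25 × 10⌋ = 2 poor respondents.
So at least 7 − 2 = 5 must be lifted.

5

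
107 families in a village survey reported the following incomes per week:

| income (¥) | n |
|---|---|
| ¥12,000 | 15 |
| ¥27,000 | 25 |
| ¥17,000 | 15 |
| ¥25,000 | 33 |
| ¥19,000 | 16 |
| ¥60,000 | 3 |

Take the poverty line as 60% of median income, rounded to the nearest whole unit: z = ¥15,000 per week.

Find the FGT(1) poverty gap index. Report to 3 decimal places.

0.028

Incomes under z: 15×¥12,000 (q = 15 of N = 107).
Gap ratios (z−y)/z: (15000−12000)/15000 = 0.2000 (×15).
Σ = 3.000000. Dividing by the full population N = 107 gives P₁ = 0.028.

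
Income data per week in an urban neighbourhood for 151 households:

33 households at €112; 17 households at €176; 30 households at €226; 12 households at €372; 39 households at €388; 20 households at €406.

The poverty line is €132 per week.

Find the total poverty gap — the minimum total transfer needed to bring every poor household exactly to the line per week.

Poor units: 33×€112 (q = 33 of N = 151).
Individual gaps: 33×(132−112) = 660.
Aggregate gap = €660.

€660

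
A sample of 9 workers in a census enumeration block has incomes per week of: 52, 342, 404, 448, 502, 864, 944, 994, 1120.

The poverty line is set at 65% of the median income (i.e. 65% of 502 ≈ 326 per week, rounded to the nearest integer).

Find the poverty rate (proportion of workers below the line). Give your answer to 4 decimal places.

0.1111

1 of the 9 workers have income below 326.
H = 1/9 = 0.1111.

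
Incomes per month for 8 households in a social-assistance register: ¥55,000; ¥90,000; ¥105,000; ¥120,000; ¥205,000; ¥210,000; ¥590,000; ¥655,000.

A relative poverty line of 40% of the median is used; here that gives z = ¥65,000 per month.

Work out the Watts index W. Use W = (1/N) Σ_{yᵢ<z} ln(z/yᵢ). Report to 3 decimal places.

Poor units: ¥55,000 (q = 1 of N = 8).
ln(z/y) terms: ln(65000/55000) = 0.1671.
W = 0.167054 / 8 = 0.021.

0.021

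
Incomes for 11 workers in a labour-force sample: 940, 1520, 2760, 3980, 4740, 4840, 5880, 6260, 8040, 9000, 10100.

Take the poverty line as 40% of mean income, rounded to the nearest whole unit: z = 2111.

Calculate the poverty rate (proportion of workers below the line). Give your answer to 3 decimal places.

0.182

2 of the 11 workers have income below 2111.
H = 2/11 = 0.182.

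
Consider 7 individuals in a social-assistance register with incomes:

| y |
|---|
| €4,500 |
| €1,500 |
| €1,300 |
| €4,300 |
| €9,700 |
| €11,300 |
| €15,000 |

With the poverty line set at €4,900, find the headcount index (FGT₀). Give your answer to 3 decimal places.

0.571

4 of the 7 individuals have income below €4,900.
H = 4/7 = 0.571.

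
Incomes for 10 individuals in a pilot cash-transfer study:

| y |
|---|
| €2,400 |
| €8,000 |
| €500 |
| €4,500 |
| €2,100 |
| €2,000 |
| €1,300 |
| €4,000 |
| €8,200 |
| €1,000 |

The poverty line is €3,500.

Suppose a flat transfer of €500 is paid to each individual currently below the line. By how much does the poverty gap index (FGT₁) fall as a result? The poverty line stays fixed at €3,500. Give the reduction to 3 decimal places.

0.086

Before: below the line — €500, €1,000, €1,300, €2,000, €2,100, €2,400; poverty gap index (FGT₁) = 0.33429.
After the €500 transfer: below the line — €1,000, €1,500, €1,800, €2,500, €2,600, €2,900; poverty gap index (FGT₁) = 0.24857.
Reduction = 0.33429 − 0.24857 = 0.086.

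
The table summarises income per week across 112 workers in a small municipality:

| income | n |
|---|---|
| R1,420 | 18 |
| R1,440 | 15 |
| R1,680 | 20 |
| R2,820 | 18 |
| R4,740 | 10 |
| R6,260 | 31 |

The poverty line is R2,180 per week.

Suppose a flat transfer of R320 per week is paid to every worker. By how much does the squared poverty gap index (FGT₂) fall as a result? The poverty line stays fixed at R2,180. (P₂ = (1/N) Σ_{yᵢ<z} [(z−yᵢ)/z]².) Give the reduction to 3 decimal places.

Before: below the line — 18×R1,420, 15×R1,440, 20×R1,680; squared poverty gap index (FGT₂) = 0.04436.
After the R320 transfer: below the line — 18×R1,740, 15×R1,760, 20×R2,000; squared poverty gap index (FGT₂) = 0.01274.
Reduction = 0.04436 − 0.01274 = 0.032.

0.032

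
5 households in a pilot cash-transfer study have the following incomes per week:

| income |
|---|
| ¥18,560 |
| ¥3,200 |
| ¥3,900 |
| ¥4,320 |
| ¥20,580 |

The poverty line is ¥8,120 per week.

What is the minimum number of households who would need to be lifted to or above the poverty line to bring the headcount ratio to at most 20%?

2

Currently q = 3 of N = 5 are below the line (H = 0.600).
A headcount ratio of at most 20% allows at most ⌊0.20 × 5⌋ = 1 poor households.
So at least 3 − 1 = 2 must be lifted.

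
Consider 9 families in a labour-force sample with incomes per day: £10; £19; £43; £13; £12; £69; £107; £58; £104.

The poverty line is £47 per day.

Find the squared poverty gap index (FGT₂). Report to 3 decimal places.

0.229

Incomes under z: £10, £12, £13, £19, £43 (q = 5 of N = 9).
Relative gaps: (47−10)/47 = 0.7872; (47−12)/47 = 0.7447; (47−13)/47 = 0.7234; (47−19)/47 = 0.5957; (47−43)/47 = 0.0851.
Squared: 0.6197; 0.5545; 0.5233; 0.3549; 0.0072.
Sum = 2.059756; P₂ = 2.059756 / 9 = 0.229.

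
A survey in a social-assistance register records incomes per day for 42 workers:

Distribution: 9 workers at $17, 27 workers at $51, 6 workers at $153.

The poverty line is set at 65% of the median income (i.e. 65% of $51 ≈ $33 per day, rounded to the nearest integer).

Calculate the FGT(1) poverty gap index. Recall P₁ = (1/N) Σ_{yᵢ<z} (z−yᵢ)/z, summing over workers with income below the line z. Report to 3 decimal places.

0.104

Poor units: 9×$17 (q = 9 of N = 42).
Relative gaps: (33−17)/33 = 0.4848 (×9).
Σ = 4.363636. Dividing by the full population N = 42 gives P₁ = 0.104.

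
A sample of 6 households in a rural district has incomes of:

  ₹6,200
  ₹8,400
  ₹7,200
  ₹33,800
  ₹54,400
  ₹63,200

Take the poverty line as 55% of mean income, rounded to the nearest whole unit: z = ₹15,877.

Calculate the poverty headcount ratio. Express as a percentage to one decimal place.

3 of the 6 households have income below ₹15,877.
H = 3/6 = 50.0%.

50.0%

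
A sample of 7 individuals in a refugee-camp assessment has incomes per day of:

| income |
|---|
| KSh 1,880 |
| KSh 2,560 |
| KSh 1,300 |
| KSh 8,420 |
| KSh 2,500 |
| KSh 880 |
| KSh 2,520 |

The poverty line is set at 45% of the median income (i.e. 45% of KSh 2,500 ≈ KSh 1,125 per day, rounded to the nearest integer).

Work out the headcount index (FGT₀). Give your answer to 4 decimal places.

0.1429

1 of the 7 individuals have income below KSh 1,125.
H = 1/7 = 0.1429.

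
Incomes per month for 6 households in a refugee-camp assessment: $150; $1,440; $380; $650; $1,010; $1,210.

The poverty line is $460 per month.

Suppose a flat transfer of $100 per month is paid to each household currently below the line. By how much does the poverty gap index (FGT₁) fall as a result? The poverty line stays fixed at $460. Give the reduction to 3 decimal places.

0.065

Before: below the line — $150, $380; poverty gap index (FGT₁) = 0.14130.
After the $100 transfer: below the line — $250; poverty gap index (FGT₁) = 0.07609.
Reduction = 0.14130 − 0.07609 = 0.065.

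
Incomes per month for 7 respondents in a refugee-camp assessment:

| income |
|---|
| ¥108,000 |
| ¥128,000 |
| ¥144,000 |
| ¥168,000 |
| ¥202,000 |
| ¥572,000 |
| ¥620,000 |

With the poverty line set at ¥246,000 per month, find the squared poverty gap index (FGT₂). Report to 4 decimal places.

Poor units: ¥108,000, ¥128,000, ¥144,000, ¥168,000, ¥202,000 (q = 5 of N = 7).
Shortfall ratios: (246000−108000)/246000 = 0.5610; (246000−128000)/246000 = 0.4797; (246000−144000)/246000 = 0.4146; (246000−168000)/246000 = 0.3171; (246000−202000)/246000 = 0.1789.
Squared: 0.3147; 0.2301; 0.1719; 0.1005; 0.0320.
Sum = 0.849230; P₂ = 0.849230 / 7 = 0.1213.

0.1213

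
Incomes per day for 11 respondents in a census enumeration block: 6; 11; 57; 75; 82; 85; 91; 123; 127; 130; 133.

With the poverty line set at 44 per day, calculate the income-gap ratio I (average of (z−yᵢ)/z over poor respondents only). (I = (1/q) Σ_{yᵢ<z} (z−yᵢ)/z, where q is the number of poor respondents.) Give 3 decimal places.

0.807

Below the line: 6, 11 (q = 2 of N = 11).
Shortfall ratios (z−y)/z: 0.8636, 0.7500; sum = 1.613636.
The income-gap ratio divides by q (the poor only): 1.613636 / 2 = 0.807.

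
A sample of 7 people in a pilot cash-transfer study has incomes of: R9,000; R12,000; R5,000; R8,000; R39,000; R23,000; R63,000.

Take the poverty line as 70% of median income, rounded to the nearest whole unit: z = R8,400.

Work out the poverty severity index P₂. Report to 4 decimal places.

Incomes under z: R5,000, R8,000 (q = 2 of N = 7).
Shortfall ratios: (8400−5000)/8400 = 0.4048; (8400−8000)/8400 = 0.0476.
Squared: 0.1638; 0.0023.
Sum = 0.166100; P₂ = 0.166100 / 7 = 0.0237.

0.0237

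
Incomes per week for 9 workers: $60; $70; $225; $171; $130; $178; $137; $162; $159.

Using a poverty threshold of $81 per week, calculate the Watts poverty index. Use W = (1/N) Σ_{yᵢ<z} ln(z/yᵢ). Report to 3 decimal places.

0.050

Below the line: $60, $70 (q = 2 of N = 9).
Log gaps: ln(81/60) = 0.3001; ln(81/70) = 0.1460.
W = 0.446059 / 9 = 0.050.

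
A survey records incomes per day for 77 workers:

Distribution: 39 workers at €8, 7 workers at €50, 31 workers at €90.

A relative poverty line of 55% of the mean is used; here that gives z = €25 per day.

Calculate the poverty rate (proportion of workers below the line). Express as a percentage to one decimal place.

39 of the 77 workers have income below €25.
H = 39/77 = 50.6%.

50.6%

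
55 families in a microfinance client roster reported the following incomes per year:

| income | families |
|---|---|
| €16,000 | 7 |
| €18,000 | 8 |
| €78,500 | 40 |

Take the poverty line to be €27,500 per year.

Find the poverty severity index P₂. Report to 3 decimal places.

0.040

Below the line: 7×€16,000, 8×€18,000 (q = 15 of N = 55).
Gap ratios (z−y)/z: (27500−16000)/27500 = 0.4182 (×7); (27500−18000)/27500 = 0.3455 (×8).
Squared: 0.1749 (×7); 0.1193 (×8).
Sum = 2.178843; P₂ = 2.178843 / 55 = 0.040.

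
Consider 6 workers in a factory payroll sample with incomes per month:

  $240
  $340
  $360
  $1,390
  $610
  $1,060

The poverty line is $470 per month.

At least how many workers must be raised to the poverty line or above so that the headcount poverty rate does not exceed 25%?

Currently q = 3 of N = 6 are below the line (H = 0.500).
A headcount ratio of at most 25% allows at most ⌊0.25 × 6⌋ = 1 poor workers.
So at least 3 − 1 = 2 must be lifted.

2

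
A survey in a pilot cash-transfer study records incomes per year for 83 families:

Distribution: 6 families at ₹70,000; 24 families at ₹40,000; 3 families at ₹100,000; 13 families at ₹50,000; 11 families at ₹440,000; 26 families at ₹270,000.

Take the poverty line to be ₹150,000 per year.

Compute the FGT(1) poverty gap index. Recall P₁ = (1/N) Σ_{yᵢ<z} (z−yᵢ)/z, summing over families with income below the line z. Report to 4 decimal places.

Below the line: 24×₹40,000, 13×₹50,000, 6×₹70,000, 3×₹100,000 (q = 46 of N = 83).
Shortfall ratios: (150000−40000)/150000 = 0.7333 (×24); (150000−50000)/150000 = 0.6667 (×13); (150000−70000)/150000 = 0.5333 (×6); (150000−100000)/150000 = 0.3333 (×3).
Sum of shortfalls = 30.466667; P₁ averages over all N: 30.466667 / 83 = 0.3671.

0.3671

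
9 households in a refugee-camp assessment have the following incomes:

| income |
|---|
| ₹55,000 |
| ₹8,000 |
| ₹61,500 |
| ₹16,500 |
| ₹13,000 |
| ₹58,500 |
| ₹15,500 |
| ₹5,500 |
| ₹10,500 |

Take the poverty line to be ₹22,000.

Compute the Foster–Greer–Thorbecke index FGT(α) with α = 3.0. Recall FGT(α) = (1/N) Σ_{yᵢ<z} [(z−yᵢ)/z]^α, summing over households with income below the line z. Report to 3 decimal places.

Poor units: ₹5,500, ₹8,000, ₹10,500, ₹13,000, ₹15,500, ₹16,500 (q = 6 of N = 9).
Relative gaps: (22000−5500)/22000 = 0.7500; (22000−8000)/22000 = 0.6364; (22000−10500)/22000 = 0.5227; (22000−13000)/22000 = 0.4091; (22000−15500)/22000 = 0.2955; (22000−16500)/22000 = 0.2500.
Raised to α = 3.0: 0.42188; 0.25770; 0.14283; 0.06846; 0.02579; 0.01562.
Sum = 0.932288; FGT(3.0) = 0.932288 / 9 = 0.104.

0.104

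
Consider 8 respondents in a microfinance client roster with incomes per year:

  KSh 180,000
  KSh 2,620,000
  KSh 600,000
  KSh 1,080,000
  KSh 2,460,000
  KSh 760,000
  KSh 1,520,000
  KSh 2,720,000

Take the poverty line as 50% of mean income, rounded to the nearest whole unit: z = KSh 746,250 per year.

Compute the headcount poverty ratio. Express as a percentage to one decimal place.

25.0%

2 of the 8 respondents have income below KSh 746,250.
H = 2/8 = 25.0%.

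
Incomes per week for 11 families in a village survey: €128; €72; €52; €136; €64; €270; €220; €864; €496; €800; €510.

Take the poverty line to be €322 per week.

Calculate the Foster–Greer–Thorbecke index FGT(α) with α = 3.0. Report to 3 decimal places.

Incomes under z: €52, €64, €72, €128, €136, €220, €270 (q = 7 of N = 11).
Normalized shortfalls: (322−52)/322 = 0.8385; (322−64)/322 = 0.8012; (322−72)/322 = 0.7764; (322−128)/322 = 0.6025; (322−136)/322 = 0.5776; (322−220)/322 = 0.3168; (322−270)/322 = 0.1615.
Raised to α = 3.0: 0.58955; 0.51439; 0.46801; 0.21869; 0.19274; 0.03179; 0.00421.
Sum = 2.019381; FGT(3.0) = 2.019381 / 11 = 0.184.

0.184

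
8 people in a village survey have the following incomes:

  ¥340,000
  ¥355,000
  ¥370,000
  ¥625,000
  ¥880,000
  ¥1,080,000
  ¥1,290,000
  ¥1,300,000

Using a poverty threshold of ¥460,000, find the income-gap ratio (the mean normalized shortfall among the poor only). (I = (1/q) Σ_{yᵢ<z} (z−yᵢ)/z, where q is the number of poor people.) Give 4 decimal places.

Incomes under z: ¥340,000, ¥355,000, ¥370,000 (q = 3 of N = 8).
Relative gaps: 0.2609, 0.2283, 0.1957; sum = 0.684783.
The income-gap ratio divides by q (the poor only): 0.684783 / 3 = 0.2283.

0.2283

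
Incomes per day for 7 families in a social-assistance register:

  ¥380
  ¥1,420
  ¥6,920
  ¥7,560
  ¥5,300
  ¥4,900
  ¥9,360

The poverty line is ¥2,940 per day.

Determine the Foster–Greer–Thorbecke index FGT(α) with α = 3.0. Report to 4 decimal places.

Below z: ¥380, ¥1,420 (q = 2 of N = 7).
Normalized shortfalls: (2940−380)/2940 = 0.8707; (2940−1420)/2940 = 0.5170.
Raised to α = 3.0: 0.66020; 0.13819.
Sum = 0.798397; FGT(3.0) = 0.798397 / 7 = 0.1141.

0.1141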